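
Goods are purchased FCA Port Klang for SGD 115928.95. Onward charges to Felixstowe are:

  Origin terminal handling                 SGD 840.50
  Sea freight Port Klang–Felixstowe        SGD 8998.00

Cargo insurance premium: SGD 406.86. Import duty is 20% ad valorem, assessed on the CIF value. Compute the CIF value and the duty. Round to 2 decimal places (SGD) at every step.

CIF = FCA price + pre-shipment costs + freight + insurance
CIF = 115928.95 + 840.50 + 8998.00 + 406.86 = 126174.31
Import duty = 126174.31 × 20% = 25234.86

CIF value: SGD 126174.31; import duty: SGD 25234.86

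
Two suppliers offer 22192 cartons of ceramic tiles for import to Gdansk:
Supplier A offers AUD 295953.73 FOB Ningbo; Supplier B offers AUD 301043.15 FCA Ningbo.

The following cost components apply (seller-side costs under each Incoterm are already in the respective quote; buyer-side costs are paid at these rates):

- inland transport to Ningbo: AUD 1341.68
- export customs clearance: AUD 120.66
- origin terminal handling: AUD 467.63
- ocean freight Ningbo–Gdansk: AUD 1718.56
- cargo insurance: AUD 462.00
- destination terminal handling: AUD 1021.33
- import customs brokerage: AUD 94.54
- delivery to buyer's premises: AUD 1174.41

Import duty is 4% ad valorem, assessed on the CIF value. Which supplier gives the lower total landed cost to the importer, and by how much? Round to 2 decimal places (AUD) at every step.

Supplier A (FOB):
CIF value = FOB price + freight + insurance = 295953.73 + 1718.56 + 462.00 = 298134.29
Import duty = 298134.29 × 4% = 11925.37
Buyer bears (A): 1718.56 + 462.00 + 1021.33 + 94.54 + 1174.41 = 4470.84
Landed cost (A) = invoice 295953.73 + 4470.84 + duty 11925.37 = 312349.94
Supplier B (FCA):
CIF value = FCA price + origin terminal + freight + insurance = 301043.15 + 467.63 + 1718.56 + 462.00 = 303691.34
Import duty = 303691.34 × 4% = 12147.65
Buyer bears (B): 467.63 + 1718.56 + 462.00 + 1021.33 + 94.54 + 1174.41 = 4938.47
Landed cost (B) = invoice 301043.15 + 4938.47 + duty 12147.65 = 318129.27
Difference = |312349.94 − 318129.27| = 5779.33

Supplier A is cheaper by AUD 5779.33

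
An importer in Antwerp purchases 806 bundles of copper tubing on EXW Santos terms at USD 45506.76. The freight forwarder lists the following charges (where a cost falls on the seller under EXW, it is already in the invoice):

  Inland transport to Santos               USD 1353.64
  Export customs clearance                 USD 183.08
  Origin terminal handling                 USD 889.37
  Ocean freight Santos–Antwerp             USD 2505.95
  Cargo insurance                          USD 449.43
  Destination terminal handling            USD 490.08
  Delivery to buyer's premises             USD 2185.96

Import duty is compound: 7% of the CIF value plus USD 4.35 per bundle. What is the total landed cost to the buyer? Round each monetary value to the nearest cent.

EXW: the seller makes goods available at their premises; the buyer bears all onward costs.
CIF value = EXW price + inland to port + export clearance + origin terminal + freight + insurance = 45506.76 + 1353.64 + 183.08 + 889.37 + 2505.95 + 449.43 = 50888.23
Ad valorem component: 50888.23 × 7% = 3562.18
Specific component: 806 × 4.35 = 3506.10
Import duty = 3562.18 + 3506.10 = 7068.28
Buyer bears: inland to port 1353.64 + export clearance 183.08 + origin terminal 889.37 + freight 2505.95 + insurance 449.43 + destination terminal 490.08 + delivery 2185.96 + duty 7068.28 = 15125.79
Landed cost = invoice 45506.76 + 15125.79 = 60632.55

Total landed cost: USD 60632.55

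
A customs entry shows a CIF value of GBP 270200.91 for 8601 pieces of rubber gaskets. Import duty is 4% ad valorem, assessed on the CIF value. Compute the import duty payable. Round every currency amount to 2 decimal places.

Import duty: GBP 10808.04

Import duty = 270200.91 × 4% = 10808.04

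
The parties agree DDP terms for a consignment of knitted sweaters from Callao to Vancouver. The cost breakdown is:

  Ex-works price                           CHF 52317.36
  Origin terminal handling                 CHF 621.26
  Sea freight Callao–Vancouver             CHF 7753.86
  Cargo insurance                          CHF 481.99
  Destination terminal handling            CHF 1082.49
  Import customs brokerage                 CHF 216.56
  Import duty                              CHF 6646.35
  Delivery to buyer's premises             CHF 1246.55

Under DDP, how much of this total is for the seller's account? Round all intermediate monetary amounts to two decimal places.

DDP: the seller bears all costs including import duty.
Seller's account: goods 52317.36 + origin terminal 621.26 + freight 7753.86 + insurance 481.99 + destination terminal 1082.49 + brokerage 216.56 + duty 6646.35 + delivery 1246.55 = 70366.42
Buyer's account: 0.00

Seller's account: CHF 70366.42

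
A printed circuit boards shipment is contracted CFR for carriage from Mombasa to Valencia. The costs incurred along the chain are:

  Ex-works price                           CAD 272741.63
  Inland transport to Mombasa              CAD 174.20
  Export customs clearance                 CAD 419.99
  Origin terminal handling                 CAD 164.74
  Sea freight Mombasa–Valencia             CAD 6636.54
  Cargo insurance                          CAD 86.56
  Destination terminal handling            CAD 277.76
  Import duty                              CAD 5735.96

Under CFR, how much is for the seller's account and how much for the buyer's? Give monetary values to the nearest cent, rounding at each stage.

CFR: the seller pays costs through ocean freight to the destination port, but not insurance.
Seller's account: goods 272741.63 + inland to port 174.20 + export clearance 419.99 + origin terminal 164.74 + freight 6636.54 = 280137.10
Buyer's account: insurance 86.56 + destination terminal 277.76 + duty 5735.96 = 6100.28

Seller: CAD 280137.10; buyer: CAD 6100.28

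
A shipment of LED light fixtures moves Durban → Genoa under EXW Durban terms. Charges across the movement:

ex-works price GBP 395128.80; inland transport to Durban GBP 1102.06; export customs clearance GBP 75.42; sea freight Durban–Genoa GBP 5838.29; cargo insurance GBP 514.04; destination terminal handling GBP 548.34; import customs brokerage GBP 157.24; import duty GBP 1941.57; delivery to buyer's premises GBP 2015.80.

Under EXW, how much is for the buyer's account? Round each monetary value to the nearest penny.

Buyer's account: GBP 12192.76

EXW: the seller makes goods available at their premises; the buyer bears all onward costs.
Seller's account: goods 395128.80 = 395128.80
Buyer's account: inland to port 1102.06 + export clearance 75.42 + freight 5838.29 + insurance 514.04 + destination terminal 548.34 + brokerage 157.24 + duty 1941.57 + delivery 2015.80 = 12192.76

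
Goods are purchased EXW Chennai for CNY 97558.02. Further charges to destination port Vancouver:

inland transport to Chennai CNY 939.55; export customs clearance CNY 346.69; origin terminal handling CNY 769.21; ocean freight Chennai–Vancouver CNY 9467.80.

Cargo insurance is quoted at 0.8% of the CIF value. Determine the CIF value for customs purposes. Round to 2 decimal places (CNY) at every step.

Let C be the CIF value. C = EXW price + pre-shipment costs + freight + 0.8% × C
C − 0.8% × C = 97558.02 + 939.55 + 346.69 + 769.21 + 9467.80
0.992 × C = 109081.27
C = 109081.27 / 0.992 = 109960.96
Insurance premium = 0.8% × 109960.96 = 879.69

CIF value: CNY 109960.96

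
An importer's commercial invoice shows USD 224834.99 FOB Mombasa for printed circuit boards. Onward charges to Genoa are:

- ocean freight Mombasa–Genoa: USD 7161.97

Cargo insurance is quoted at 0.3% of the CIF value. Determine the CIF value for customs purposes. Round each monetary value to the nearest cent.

Let C be the CIF value. C = FOB price + freight + 0.3% × C
C − 0.3% × C = 224834.99 + 7161.97
0.997 × C = 231996.96
C = 231996.96 / 0.997 = 232695.05
Insurance premium = 0.3% × 232695.05 = 698.09

CIF value: USD 232695.05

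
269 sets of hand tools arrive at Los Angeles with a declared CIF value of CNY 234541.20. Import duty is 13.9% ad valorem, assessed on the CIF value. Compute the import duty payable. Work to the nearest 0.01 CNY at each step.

Import duty: CNY 32601.23

Import duty = 234541.20 × 13.9% = 32601.23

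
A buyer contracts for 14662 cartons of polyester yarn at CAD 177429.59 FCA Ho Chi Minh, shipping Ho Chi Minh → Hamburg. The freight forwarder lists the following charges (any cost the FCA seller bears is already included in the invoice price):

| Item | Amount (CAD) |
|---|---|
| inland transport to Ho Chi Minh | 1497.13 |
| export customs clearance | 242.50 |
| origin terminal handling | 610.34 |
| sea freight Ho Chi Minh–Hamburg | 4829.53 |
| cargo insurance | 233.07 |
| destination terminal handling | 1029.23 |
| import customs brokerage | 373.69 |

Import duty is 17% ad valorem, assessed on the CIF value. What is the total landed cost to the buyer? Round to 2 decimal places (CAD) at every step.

Total landed cost: CAD 215632.88

FCA: the seller delivers export-cleared goods to the carrier; the buyer bears costs from that point.
Already in the invoice (seller's account under FCA): inland to port, export clearance — exclude.
CIF value = FCA price + origin terminal + freight + insurance = 177429.59 + 610.34 + 4829.53 + 233.07 = 183102.53
Import duty = 183102.53 × 17% = 31127.43
Buyer bears: origin terminal 610.34 + freight 4829.53 + insurance 233.07 + destination terminal 1029.23 + brokerage 373.69 + duty 31127.43 = 38203.29
Landed cost = invoice 177429.59 + 38203.29 = 215632.88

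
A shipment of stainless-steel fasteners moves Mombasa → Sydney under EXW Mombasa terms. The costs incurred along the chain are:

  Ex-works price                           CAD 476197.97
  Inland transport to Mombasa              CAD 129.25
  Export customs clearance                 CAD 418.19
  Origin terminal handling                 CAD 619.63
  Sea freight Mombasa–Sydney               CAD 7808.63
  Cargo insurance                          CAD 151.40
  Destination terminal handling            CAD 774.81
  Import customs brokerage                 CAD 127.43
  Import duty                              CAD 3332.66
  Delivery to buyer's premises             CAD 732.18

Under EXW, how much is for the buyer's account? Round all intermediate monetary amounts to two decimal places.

EXW: the seller makes goods available at their premises; the buyer bears all onward costs.
Seller's account: goods 476197.97 = 476197.97
Buyer's account: inland to port 129.25 + export clearance 418.19 + origin terminal 619.63 + freight 7808.63 + insurance 151.40 + destination terminal 774.81 + brokerage 127.43 + duty 3332.66 + delivery 732.18 = 14094.18

Buyer's account: CAD 14094.18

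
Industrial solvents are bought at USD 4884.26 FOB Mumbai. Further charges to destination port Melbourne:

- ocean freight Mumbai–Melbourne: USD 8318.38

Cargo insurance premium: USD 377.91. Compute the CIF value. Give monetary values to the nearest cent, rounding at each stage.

CIF value: USD 13580.55

CIF = FOB price + freight + insurance
CIF = 4884.26 + 8318.38 + 377.91 = 13580.55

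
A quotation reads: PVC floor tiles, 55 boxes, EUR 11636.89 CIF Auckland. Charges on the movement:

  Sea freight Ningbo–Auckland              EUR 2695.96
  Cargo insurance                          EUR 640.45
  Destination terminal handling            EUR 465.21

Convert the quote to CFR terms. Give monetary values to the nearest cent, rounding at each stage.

Not relevant to the conversion: freight — on the seller under both CIF and CFR; already in the CIF price and stays in the CFR price. destination terminal — on the buyer under both terms; not part of either seller's price.
From CIF to CFR, the seller no longer bears: insurance.
CFR price = 11636.89 − 640.45 = 10996.44

CFR price: EUR 10996.44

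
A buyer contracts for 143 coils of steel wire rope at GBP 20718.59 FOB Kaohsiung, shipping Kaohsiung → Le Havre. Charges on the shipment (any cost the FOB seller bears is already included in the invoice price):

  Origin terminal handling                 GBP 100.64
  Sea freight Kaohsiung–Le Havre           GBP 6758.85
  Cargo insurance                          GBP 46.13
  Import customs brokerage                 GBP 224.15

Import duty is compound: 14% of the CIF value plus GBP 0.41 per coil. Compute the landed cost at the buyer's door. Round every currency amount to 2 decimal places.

Total landed cost: GBP 31659.65

FOB: the seller bears costs until goods are on board at the origin port; the buyer bears freight, insurance and all costs thereafter.
Already in the invoice (seller's account under FOB): origin terminal — exclude.
CIF value = FOB price + freight + insurance = 20718.59 + 6758.85 + 46.13 = 27523.57
Ad valorem component: 27523.57 × 14% = 3853.30
Specific component: 143 × 0.41 = 58.63
Import duty = 3853.30 + 58.63 = 3911.93
Buyer bears: freight 6758.85 + insurance 46.13 + brokerage 224.15 + duty 3911.93 = 10941.06
Landed cost = invoice 20718.59 + 10941.06 = 31659.65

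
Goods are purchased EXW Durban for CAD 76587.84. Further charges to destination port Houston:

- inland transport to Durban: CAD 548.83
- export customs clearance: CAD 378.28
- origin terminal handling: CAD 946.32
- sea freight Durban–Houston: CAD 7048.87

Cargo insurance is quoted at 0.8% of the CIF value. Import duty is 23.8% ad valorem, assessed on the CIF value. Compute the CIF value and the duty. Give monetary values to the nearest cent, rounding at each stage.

Let C be the CIF value. C = EXW price + pre-shipment costs + freight + 0.8% × C
C − 0.8% × C = 76587.84 + 548.83 + 378.28 + 946.32 + 7048.87
0.992 × C = 85510.14
C = 85510.14 / 0.992 = 86199.74
Insurance premium = 0.8% × 86199.74 = 689.60
Import duty = 86199.74 × 23.8% = 20515.54

CIF value: CAD 86199.74; import duty: CAD 20515.54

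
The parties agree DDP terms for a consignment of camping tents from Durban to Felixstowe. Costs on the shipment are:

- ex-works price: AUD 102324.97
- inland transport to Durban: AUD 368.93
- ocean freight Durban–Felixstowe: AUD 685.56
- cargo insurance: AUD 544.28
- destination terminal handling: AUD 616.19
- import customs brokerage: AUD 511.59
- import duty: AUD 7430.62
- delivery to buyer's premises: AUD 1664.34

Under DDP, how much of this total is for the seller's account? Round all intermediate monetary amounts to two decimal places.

DDP: the seller bears all costs including import duty.
Seller's account: goods 102324.97 + inland to port 368.93 + freight 685.56 + insurance 544.28 + destination terminal 616.19 + brokerage 511.59 + duty 7430.62 + delivery 1664.34 = 114146.48
Buyer's account: 0.00

Seller's account: AUD 114146.48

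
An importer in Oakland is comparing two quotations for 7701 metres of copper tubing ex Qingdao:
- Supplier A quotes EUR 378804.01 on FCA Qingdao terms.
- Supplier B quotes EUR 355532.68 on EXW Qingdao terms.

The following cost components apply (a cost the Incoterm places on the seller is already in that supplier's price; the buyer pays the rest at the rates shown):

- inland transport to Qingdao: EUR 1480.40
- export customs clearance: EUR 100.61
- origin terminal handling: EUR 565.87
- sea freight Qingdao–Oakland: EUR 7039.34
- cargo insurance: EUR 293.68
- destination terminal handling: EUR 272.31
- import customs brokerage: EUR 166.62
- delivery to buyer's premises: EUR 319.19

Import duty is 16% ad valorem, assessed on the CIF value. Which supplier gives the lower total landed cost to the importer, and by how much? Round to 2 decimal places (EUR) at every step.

Supplier A (FCA):
CIF value = FCA price + origin terminal + freight + insurance = 378804.01 + 565.87 + 7039.34 + 293.68 = 386702.90
Import duty = 386702.90 × 16% = 61872.46
Buyer bears (A): 565.87 + 7039.34 + 293.68 + 272.31 + 166.62 + 319.19 = 8657.01
Landed cost (A) = invoice 378804.01 + 8657.01 + duty 61872.46 = 449333.48
Supplier B (EXW):
CIF value = EXW price + inland to port + export clearance + origin terminal + freight + insurance = 355532.68 + 1480.40 + 100.61 + 565.87 + 7039.34 + 293.68 = 365012.58
Import duty = 365012.58 × 16% = 58402.01
Buyer bears (B): 1480.40 + 100.61 + 565.87 + 7039.34 + 293.68 + 272.31 + 166.62 + 319.19 = 10238.02
Landed cost (B) = invoice 355532.68 + 10238.02 + duty 58402.01 = 424172.71
Difference = |449333.48 − 424172.71| = 25160.77

Supplier B is cheaper by EUR 25160.77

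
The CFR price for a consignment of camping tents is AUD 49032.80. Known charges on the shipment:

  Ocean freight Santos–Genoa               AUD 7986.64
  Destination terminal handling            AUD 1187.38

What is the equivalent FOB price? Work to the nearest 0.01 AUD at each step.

FOB price: AUD 41046.16

Not relevant to the conversion: destination terminal — on the buyer under both terms; not part of either seller's price.
From CFR to FOB, the seller no longer bears: freight.
FOB price = 49032.80 − 7986.64 = 41046.16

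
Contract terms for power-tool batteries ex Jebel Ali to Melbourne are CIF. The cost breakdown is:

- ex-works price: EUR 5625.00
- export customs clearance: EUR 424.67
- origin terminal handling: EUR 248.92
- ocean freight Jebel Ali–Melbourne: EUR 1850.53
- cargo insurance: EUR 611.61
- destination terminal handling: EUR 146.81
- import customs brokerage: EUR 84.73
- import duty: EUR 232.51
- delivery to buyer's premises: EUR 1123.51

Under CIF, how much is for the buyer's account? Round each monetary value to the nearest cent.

CIF: the seller pays costs through ocean freight and marine insurance to the destination port.
Seller's account: goods 5625.00 + export clearance 424.67 + origin terminal 248.92 + freight 1850.53 + insurance 611.61 = 8760.73
Buyer's account: destination terminal 146.81 + brokerage 84.73 + duty 232.51 + delivery 1123.51 = 1587.56

Buyer's account: EUR 1587.56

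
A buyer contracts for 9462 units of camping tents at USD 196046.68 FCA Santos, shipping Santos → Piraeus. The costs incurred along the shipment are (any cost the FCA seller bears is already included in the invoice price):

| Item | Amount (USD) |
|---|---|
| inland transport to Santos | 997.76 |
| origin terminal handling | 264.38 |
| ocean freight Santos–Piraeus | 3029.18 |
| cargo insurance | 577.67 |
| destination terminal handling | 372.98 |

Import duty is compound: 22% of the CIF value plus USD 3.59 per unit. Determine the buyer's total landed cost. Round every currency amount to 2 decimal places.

Total landed cost: USD 278241.41

FCA: the seller delivers export-cleared goods to the carrier; the buyer bears costs from that point.
Already in the invoice (seller's account under FCA): inland to port — exclude.
CIF value = FCA price + origin terminal + freight + insurance = 196046.68 + 264.38 + 3029.18 + 577.67 = 199917.91
Ad valorem component: 199917.91 × 22% = 43981.94
Specific component: 9462 × 3.59 = 33968.58
Import duty = 43981.94 + 33968.58 = 77950.52
Buyer bears: origin terminal 264.38 + freight 3029.18 + insurance 577.67 + destination terminal 372.98 + duty 77950.52 = 82194.73
Landed cost = invoice 196046.68 + 82194.73 = 278241.41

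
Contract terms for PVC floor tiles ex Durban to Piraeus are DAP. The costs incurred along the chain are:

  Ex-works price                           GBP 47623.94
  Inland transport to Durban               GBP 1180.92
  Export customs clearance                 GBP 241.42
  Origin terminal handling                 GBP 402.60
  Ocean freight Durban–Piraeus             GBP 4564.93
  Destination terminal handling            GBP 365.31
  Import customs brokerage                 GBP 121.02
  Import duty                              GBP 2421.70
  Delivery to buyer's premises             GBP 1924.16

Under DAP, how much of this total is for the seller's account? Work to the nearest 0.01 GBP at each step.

DAP: the seller bears all costs to the named destination except import duty and clearance.
Seller's account: goods 47623.94 + inland to port 1180.92 + export clearance 241.42 + origin terminal 402.60 + freight 4564.93 + destination terminal 365.31 + delivery 1924.16 = 56303.28
Buyer's account: brokerage 121.02 + duty 2421.70 = 2542.72

Seller's account: GBP 56303.28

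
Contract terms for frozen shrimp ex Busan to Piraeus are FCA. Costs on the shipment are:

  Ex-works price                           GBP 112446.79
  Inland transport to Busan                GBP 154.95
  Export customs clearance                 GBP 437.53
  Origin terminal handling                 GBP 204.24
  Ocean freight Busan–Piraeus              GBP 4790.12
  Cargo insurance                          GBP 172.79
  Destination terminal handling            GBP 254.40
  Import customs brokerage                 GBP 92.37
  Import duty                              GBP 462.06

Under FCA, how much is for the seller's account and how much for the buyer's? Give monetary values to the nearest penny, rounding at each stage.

FCA: the seller delivers export-cleared goods to the carrier; the buyer bears costs from that point.
Seller's account: goods 112446.79 + inland to port 154.95 + export clearance 437.53 = 113039.27
Buyer's account: origin terminal 204.24 + freight 4790.12 + insurance 172.79 + destination terminal 254.40 + brokerage 92.37 + duty 462.06 = 5975.98

Seller: GBP 113039.27; buyer: GBP 5975.98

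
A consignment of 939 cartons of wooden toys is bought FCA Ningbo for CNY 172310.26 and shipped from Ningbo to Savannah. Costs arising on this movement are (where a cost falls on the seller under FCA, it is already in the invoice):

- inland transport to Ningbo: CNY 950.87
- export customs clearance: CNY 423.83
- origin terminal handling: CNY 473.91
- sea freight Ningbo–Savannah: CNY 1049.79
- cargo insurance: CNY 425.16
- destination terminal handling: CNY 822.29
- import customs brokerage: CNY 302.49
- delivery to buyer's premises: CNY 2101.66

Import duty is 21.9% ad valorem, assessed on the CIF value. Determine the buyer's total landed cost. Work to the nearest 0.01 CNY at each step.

Total landed cost: CNY 215648.31

FCA: the seller delivers export-cleared goods to the carrier; the buyer bears costs from that point.
Already in the invoice (seller's account under FCA): inland to port, export clearance — exclude.
CIF value = FCA price + origin terminal + freight + insurance = 172310.26 + 473.91 + 1049.79 + 425.16 = 174259.12
Import duty = 174259.12 × 21.9% = 38162.75
Buyer bears: origin terminal 473.91 + freight 1049.79 + insurance 425.16 + destination terminal 822.29 + brokerage 302.49 + delivery 2101.66 + duty 38162.75 = 43338.05
Landed cost = invoice 172310.26 + 43338.05 = 215648.31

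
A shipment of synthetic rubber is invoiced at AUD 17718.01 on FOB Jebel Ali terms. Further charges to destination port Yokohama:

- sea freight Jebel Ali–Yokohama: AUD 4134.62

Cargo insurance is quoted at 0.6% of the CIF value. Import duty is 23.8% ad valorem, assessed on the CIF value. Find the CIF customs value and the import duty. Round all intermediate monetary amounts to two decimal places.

Let C be the CIF value. C = FOB price + freight + 0.6% × C
C − 0.6% × C = 17718.01 + 4134.62
0.994 × C = 21852.63
C = 21852.63 / 0.994 = 21984.54
Insurance premium = 0.6% × 21984.54 = 131.91
Import duty = 21984.54 × 23.8% = 5232.32

CIF value: AUD 21984.54; import duty: AUD 5232.32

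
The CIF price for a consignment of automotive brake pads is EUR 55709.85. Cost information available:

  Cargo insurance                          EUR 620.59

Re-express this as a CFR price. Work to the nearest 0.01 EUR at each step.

CFR price: EUR 55089.26

From CIF to CFR, the seller no longer bears: insurance.
CFR price = 55709.85 − 620.59 = 55089.26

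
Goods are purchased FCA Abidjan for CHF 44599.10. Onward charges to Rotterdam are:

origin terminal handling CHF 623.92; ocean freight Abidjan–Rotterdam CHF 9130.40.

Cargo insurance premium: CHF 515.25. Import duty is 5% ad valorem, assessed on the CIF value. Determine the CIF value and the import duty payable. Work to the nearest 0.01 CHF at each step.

CIF value: CHF 54868.67; import duty: CHF 2743.43

CIF = FCA price + pre-shipment costs + freight + insurance
CIF = 44599.10 + 623.92 + 9130.40 + 515.25 = 54868.67
Import duty = 54868.67 × 5% = 2743.43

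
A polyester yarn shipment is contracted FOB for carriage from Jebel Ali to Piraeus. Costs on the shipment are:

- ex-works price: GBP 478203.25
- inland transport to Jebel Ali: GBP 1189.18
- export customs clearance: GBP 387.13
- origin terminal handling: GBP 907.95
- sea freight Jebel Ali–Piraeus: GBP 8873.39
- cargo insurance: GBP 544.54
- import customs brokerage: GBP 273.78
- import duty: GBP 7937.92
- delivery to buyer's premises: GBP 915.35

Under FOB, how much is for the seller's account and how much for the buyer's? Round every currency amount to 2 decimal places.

FOB: the seller bears costs until goods are on board at the origin port; the buyer bears freight, insurance and all costs thereafter.
Seller's account: goods 478203.25 + inland to port 1189.18 + export clearance 387.13 + origin terminal 907.95 = 480687.51
Buyer's account: freight 8873.39 + insurance 544.54 + brokerage 273.78 + duty 7937.92 + delivery 915.35 = 18544.98

Seller: GBP 480687.51; buyer: GBP 18544.98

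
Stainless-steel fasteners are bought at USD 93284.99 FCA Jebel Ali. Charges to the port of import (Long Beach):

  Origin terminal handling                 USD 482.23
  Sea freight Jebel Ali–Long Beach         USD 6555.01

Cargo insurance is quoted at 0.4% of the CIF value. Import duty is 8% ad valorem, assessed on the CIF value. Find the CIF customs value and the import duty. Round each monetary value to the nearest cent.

CIF value: USD 100725.13; import duty: USD 8058.01

Let C be the CIF value. C = FCA price + pre-shipment costs + freight + 0.4% × C
C − 0.4% × C = 93284.99 + 482.23 + 6555.01
0.996 × C = 100322.23
C = 100322.23 / 0.996 = 100725.13
Insurance premium = 0.4% × 100725.13 = 402.90
Import duty = 100725.13 × 8% = 8058.01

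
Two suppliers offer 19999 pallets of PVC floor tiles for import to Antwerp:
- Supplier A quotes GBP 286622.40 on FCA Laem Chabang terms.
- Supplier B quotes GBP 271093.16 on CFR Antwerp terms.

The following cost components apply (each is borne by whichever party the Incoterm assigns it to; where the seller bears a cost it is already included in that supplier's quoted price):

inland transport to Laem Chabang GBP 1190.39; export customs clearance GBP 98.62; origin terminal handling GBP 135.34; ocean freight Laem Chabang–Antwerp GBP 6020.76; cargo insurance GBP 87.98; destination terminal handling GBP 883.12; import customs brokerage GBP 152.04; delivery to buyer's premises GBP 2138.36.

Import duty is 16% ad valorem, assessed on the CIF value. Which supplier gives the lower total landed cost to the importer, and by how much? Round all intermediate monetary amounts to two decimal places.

Supplier A (FCA):
CIF value = FCA price + origin terminal + freight + insurance = 286622.40 + 135.34 + 6020.76 + 87.98 = 292866.48
Import duty = 292866.48 × 16% = 46858.64
Buyer bears (A): 135.34 + 6020.76 + 87.98 + 883.12 + 152.04 + 2138.36 = 9417.60
Landed cost (A) = invoice 286622.40 + 9417.60 + duty 46858.64 = 342898.64
Supplier B (CFR):
CIF value = CFR price + insurance = 271093.16 + 87.98 = 271181.14
Import duty = 271181.14 × 16% = 43388.98
Buyer bears (B): 87.98 + 883.12 + 152.04 + 2138.36 = 3261.50
Landed cost (B) = invoice 271093.16 + 3261.50 + duty 43388.98 = 317743.64
Difference = |342898.64 − 317743.64| = 25155.00

Supplier B is cheaper by GBP 25155.00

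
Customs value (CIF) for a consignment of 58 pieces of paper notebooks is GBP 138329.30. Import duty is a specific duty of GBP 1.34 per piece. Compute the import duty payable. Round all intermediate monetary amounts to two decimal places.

Import duty = 58 × 1.34 = 77.72

Import duty: GBP 77.72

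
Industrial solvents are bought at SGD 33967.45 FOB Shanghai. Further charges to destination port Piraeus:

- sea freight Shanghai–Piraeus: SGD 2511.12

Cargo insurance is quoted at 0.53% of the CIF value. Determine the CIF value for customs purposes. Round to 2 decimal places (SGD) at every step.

Let C be the CIF value. C = FOB price + freight + 0.53% × C
C − 0.53% × C = 33967.45 + 2511.12
0.9947 × C = 36478.57
C = 36478.57 / 0.9947 = 36672.94
Insurance premium = 0.53% × 36672.94 = 194.37

CIF value: SGD 36672.94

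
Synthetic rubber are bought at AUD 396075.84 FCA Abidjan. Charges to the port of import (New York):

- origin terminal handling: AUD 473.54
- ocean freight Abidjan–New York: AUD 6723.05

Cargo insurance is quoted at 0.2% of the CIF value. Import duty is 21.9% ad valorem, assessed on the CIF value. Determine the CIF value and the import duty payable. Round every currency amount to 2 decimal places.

Let C be the CIF value. C = FCA price + pre-shipment costs + freight + 0.2% × C
C − 0.2% × C = 396075.84 + 473.54 + 6723.05
0.998 × C = 403272.43
C = 403272.43 / 0.998 = 404080.59
Insurance premium = 0.2% × 404080.59 = 808.16
Import duty = 404080.59 × 21.9% = 88493.65

CIF value: AUD 404080.59; import duty: AUD 88493.65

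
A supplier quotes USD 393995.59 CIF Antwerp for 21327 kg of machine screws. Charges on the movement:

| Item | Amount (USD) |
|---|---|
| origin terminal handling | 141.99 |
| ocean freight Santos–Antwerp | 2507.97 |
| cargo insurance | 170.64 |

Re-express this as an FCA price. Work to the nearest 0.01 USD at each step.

From CIF to FCA, the seller no longer bears: origin terminal, freight, insurance.
FCA price = 393995.59 − 141.99 − 2507.97 − 170.64 = 391174.99

FCA price: USD 391174.99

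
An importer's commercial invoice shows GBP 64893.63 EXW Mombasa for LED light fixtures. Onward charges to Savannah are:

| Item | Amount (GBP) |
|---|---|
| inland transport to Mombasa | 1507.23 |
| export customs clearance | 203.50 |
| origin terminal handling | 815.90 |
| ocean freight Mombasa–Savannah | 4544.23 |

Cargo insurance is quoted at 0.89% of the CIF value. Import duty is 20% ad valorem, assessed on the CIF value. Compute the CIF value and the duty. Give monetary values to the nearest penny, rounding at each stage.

Let C be the CIF value. C = EXW price + pre-shipment costs + freight + 0.89% × C
C − 0.89% × C = 64893.63 + 1507.23 + 203.50 + 815.90 + 4544.23
0.9911 × C = 71964.49
C = 71964.49 / 0.9911 = 72610.73
Insurance premium = 0.89% × 72610.73 = 646.24
Import duty = 72610.73 × 20% = 14522.15

CIF value: GBP 72610.73; import duty: GBP 14522.15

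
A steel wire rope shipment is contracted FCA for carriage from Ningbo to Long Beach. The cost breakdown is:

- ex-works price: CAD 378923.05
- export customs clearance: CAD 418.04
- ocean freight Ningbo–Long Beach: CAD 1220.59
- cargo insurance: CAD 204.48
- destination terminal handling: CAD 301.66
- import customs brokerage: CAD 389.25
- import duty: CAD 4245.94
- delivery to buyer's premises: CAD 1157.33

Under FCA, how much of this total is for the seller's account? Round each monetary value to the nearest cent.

FCA: the seller delivers export-cleared goods to the carrier; the buyer bears costs from that point.
Seller's account: goods 378923.05 + export clearance 418.04 = 379341.09
Buyer's account: freight 1220.59 + insurance 204.48 + destination terminal 301.66 + brokerage 389.25 + duty 4245.94 + delivery 1157.33 = 7519.25

Seller's account: CAD 379341.09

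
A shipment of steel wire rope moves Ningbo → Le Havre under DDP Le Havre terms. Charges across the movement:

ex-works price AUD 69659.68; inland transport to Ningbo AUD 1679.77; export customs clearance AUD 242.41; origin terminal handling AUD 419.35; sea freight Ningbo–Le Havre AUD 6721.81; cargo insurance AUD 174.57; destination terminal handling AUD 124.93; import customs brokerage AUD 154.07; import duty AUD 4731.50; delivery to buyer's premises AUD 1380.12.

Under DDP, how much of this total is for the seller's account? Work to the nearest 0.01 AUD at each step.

DDP: the seller bears all costs including import duty.
Seller's account: goods 69659.68 + inland to port 1679.77 + export clearance 242.41 + origin terminal 419.35 + freight 6721.81 + insurance 174.57 + destination terminal 124.93 + brokerage 154.07 + duty 4731.50 + delivery 1380.12 = 85288.21
Buyer's account: 0.00

Seller's account: AUD 85288.21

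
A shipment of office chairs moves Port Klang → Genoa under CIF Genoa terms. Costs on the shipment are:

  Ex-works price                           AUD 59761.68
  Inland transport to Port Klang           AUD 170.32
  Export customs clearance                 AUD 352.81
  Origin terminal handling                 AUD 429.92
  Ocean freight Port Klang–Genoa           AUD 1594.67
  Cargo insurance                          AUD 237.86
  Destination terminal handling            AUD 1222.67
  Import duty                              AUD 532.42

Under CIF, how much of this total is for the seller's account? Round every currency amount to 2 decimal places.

CIF: the seller pays costs through ocean freight and marine insurance to the destination port.
Seller's account: goods 59761.68 + inland to port 170.32 + export clearance 352.81 + origin terminal 429.92 + freight 1594.67 + insurance 237.86 = 62547.26
Buyer's account: destination terminal 1222.67 + duty 532.42 = 1755.09

Seller's account: AUD 62547.26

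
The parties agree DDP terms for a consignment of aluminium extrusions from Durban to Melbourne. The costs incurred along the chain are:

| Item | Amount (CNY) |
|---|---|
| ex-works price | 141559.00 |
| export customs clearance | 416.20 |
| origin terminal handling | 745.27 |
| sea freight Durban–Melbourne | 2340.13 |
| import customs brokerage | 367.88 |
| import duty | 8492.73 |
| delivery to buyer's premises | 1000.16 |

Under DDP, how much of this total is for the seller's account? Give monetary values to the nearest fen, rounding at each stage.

DDP: the seller bears all costs including import duty.
Seller's account: goods 141559.00 + export clearance 416.20 + origin terminal 745.27 + freight 2340.13 + brokerage 367.88 + duty 8492.73 + delivery 1000.16 = 154921.37
Buyer's account: 0.00

Seller's account: CNY 154921.37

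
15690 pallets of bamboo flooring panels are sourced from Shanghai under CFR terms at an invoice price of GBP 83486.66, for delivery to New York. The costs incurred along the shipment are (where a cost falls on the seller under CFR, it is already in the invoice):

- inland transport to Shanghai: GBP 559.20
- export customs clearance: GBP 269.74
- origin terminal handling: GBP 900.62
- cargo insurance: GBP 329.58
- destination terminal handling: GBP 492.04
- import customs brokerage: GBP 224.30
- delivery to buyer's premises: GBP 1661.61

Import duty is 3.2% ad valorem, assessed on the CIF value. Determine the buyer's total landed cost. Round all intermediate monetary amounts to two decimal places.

Total landed cost: GBP 88876.31

CFR: the seller pays costs through ocean freight to the destination port, but not insurance.
Already in the invoice (seller's account under CFR): inland to port, export clearance, origin terminal — exclude.
CIF value = CFR price + insurance = 83486.66 + 329.58 = 83816.24
Import duty = 83816.24 × 3.2% = 2682.12
Buyer bears: insurance 329.58 + destination terminal 492.04 + brokerage 224.30 + delivery 1661.61 + duty 2682.12 = 5389.65
Landed cost = invoice 83486.66 + 5389.65 = 88876.31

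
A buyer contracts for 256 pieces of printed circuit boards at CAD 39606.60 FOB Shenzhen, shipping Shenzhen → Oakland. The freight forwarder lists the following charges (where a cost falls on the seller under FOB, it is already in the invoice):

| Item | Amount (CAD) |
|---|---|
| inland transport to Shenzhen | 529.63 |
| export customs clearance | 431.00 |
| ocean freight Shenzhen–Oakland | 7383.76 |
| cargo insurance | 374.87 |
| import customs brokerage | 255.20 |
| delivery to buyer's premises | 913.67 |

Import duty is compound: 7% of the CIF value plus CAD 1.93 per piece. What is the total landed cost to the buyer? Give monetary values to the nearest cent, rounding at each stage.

Total landed cost: CAD 52343.75

FOB: the seller bears costs until goods are on board at the origin port; the buyer bears freight, insurance and all costs thereafter.
Already in the invoice (seller's account under FOB): inland to port, export clearance — exclude.
CIF value = FOB price + freight + insurance = 39606.60 + 7383.76 + 374.87 = 47365.23
Ad valorem component: 47365.23 × 7% = 3315.57
Specific component: 256 × 1.93 = 494.08
Import duty = 3315.57 + 494.08 = 3809.65
Buyer bears: freight 7383.76 + insurance 374.87 + brokerage 255.20 + delivery 913.67 + duty 3809.65 = 12737.15
Landed cost = invoice 39606.60 + 12737.15 = 52343.75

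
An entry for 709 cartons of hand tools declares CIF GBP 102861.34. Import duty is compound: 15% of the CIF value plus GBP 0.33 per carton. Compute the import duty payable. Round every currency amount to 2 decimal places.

Ad valorem component: 102861.34 × 15% = 15429.20
Specific component: 709 × 0.33 = 233.97
Import duty = 15429.20 + 233.97 = 15663.17

Import duty: GBP 15663.17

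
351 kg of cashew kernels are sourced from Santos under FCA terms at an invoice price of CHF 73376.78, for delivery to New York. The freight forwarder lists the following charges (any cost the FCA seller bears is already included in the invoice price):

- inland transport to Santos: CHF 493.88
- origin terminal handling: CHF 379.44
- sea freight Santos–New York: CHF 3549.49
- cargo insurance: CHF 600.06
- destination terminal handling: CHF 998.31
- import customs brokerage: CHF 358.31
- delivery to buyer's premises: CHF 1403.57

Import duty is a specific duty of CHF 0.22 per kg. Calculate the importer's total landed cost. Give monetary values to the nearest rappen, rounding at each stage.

FCA: the seller delivers export-cleared goods to the carrier; the buyer bears costs from that point.
Already in the invoice (seller's account under FCA): inland to port — exclude.
CIF value = FCA price + origin terminal + freight + insurance = 73376.78 + 379.44 + 3549.49 + 600.06 = 77905.77
Import duty = 351 × 0.22 = 77.22
Buyer bears: origin terminal 379.44 + freight 3549.49 + insurance 600.06 + destination terminal 998.31 + brokerage 358.31 + delivery 1403.57 + duty 77.22 = 7366.40
Landed cost = invoice 73376.78 + 7366.40 = 80743.18

Total landed cost: CHF 80743.18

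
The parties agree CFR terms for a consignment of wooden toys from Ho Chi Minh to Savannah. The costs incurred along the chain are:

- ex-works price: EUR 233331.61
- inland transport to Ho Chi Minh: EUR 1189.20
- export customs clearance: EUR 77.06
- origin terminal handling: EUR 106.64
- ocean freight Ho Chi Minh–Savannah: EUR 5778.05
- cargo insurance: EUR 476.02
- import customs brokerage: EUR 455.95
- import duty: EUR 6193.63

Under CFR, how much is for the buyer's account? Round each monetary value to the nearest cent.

CFR: the seller pays costs through ocean freight to the destination port, but not insurance.
Seller's account: goods 233331.61 + inland to port 1189.20 + export clearance 77.06 + origin terminal 106.64 + freight 5778.05 = 240482.56
Buyer's account: insurance 476.02 + brokerage 455.95 + duty 6193.63 = 7125.60

Buyer's account: EUR 7125.60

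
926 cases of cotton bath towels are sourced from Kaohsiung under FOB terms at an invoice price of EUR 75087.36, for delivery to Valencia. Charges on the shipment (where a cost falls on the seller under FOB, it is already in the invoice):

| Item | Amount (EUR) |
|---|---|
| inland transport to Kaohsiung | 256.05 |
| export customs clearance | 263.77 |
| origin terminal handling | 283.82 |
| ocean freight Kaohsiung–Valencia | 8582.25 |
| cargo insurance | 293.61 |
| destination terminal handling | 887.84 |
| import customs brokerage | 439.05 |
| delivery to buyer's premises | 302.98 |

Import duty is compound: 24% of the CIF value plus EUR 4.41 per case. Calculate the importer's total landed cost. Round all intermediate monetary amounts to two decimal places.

FOB: the seller bears costs until goods are on board at the origin port; the buyer bears freight, insurance and all costs thereafter.
Already in the invoice (seller's account under FOB): inland to port, export clearance, origin terminal — exclude.
CIF value = FOB price + freight + insurance = 75087.36 + 8582.25 + 293.61 = 83963.22
Ad valorem component: 83963.22 × 24% = 20151.17
Specific component: 926 × 4.41 = 4083.66
Import duty = 20151.17 + 4083.66 = 24234.83
Buyer bears: freight 8582.25 + insurance 293.61 + destination terminal 887.84 + brokerage 439.05 + delivery 302.98 + duty 24234.83 = 34740.56
Landed cost = invoice 75087.36 + 34740.56 = 109827.92

Total landed cost: EUR 109827.92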